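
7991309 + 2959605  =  10950914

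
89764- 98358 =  - 8594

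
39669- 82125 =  - 42456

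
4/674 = 2/337 = 0.01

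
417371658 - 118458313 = 298913345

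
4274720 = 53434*80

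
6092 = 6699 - 607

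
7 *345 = 2415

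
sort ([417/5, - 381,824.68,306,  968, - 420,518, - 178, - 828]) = [-828, -420 , - 381, - 178,417/5, 306,  518,824.68,968] 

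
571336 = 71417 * 8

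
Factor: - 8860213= - 17^1*19^1 * 27431^1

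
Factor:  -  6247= - 6247^1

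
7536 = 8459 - 923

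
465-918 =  - 453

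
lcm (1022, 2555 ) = 5110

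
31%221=31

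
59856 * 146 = 8738976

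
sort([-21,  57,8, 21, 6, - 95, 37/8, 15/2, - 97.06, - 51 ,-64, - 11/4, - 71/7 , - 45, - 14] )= [ - 97.06, - 95, - 64, - 51,-45, - 21, - 14,-71/7, - 11/4, 37/8, 6,15/2,8, 21,57 ]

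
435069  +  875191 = 1310260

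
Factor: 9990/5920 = 27/16 = 2^( - 4)*3^3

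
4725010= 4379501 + 345509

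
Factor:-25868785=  - 5^1*19^1*317^1 * 859^1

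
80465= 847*95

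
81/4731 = 27/1577 = 0.02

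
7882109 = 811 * 9719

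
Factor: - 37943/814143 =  - 3^ (- 1 ) * 11^( - 1)*19^1 * 1997^1 *24671^( - 1)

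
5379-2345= 3034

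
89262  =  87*1026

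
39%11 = 6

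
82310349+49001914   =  131312263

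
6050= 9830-3780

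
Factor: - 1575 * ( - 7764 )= 12228300 = 2^2*3^3*5^2*7^1*647^1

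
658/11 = 59 + 9/11 = 59.82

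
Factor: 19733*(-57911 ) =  - 1142757763 =- 7^2*2819^1*8273^1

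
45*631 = 28395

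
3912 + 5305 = 9217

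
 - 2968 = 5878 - 8846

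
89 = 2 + 87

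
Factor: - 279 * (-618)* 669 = 2^1*3^4*31^1 *103^1*223^1= 115350318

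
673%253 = 167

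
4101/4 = 4101/4 = 1025.25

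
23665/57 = 415+10/57 = 415.18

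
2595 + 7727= 10322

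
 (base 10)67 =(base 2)1000011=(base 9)74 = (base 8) 103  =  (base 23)2l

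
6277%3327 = 2950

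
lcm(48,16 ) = 48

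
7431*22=163482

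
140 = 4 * 35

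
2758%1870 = 888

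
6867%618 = 69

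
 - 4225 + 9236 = 5011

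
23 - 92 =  - 69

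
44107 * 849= 37446843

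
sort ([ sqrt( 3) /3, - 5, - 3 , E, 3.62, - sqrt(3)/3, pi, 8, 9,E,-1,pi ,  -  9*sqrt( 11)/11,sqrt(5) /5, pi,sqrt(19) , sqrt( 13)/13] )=[- 5, - 3, - 9*sqrt( 11 ) /11,-1,-sqrt( 3) /3, sqrt(13)/13, sqrt(5) /5, sqrt( 3)/3 , E,E, pi, pi,pi,3.62, sqrt( 19 ),  8 , 9] 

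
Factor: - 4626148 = - 2^2*1156537^1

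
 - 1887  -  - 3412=1525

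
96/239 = 96/239 =0.40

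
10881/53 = 10881/53 = 205.30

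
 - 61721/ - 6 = 10286 + 5/6 = 10286.83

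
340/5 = 68 = 68.00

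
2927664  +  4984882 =7912546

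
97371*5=486855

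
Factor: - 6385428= - 2^2 * 3^2*7^1*25339^1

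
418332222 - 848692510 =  - 430360288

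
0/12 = 0=0.00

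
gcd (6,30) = 6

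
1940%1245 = 695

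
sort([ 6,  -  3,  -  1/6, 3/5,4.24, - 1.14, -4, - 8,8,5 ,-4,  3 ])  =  [ - 8, - 4, - 4,- 3,  -  1.14, -1/6,3/5 , 3,4.24,  5,6,8 ]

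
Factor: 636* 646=2^3 * 3^1*17^1*19^1* 53^1=410856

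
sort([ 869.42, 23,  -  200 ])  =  [  -  200,  23, 869.42]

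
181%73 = 35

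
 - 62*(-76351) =4733762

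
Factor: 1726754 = 2^1 * 863377^1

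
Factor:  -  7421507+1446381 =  - 2^1 * 17^1* 31^1 *5669^1 = - 5975126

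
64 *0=0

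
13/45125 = 13/45125=0.00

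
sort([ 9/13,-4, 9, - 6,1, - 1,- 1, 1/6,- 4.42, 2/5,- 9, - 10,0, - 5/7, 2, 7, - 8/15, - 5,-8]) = [ - 10, - 9,-8, - 6, - 5  , - 4.42, - 4, - 1,- 1,- 5/7, - 8/15,0, 1/6, 2/5, 9/13,  1,2, 7, 9]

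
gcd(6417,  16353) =207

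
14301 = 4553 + 9748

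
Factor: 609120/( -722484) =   -  2^3*3^2*5^1*7^( - 1)*61^(- 1) = -360/427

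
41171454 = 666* 61819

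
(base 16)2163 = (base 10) 8547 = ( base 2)10000101100011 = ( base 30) 9ER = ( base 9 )12646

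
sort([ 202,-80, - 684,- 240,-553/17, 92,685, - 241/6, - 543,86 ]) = [ - 684,-543, - 240,  -  80,-241/6 , - 553/17,86, 92 , 202,  685 ]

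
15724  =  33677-17953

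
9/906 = 3/302 = 0.01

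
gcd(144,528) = 48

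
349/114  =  3 + 7/114 = 3.06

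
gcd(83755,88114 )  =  1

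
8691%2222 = 2025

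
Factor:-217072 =  -  2^4*13567^1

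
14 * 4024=56336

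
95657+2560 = 98217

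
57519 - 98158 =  - 40639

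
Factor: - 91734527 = - 19^1*4828133^1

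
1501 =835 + 666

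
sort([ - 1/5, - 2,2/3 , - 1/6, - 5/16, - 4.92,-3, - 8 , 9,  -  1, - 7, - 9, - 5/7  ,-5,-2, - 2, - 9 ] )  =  [-9, - 9,-8, - 7, - 5, - 4.92, - 3, - 2, - 2, - 2,-1, - 5/7, - 5/16 , - 1/5, - 1/6,2/3 , 9 ] 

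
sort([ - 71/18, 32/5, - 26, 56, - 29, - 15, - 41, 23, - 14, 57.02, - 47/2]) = [ - 41, - 29,  -  26, - 47/2, - 15, - 14, - 71/18 , 32/5 , 23,56 , 57.02 ] 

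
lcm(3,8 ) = 24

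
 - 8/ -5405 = 8/5405  =  0.00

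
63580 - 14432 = 49148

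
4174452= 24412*171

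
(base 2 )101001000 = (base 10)328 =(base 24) DG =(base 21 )FD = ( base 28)BK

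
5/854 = 5/854 = 0.01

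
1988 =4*497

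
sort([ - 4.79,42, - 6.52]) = [-6.52, - 4.79, 42]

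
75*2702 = 202650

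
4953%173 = 109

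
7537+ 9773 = 17310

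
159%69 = 21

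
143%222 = 143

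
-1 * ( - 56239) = 56239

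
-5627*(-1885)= 10606895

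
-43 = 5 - 48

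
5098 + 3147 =8245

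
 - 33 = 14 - 47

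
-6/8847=  -  1  +  2947/2949 = -0.00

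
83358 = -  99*(-842 ) 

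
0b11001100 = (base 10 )204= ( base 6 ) 540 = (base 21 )9F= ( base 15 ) d9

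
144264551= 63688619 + 80575932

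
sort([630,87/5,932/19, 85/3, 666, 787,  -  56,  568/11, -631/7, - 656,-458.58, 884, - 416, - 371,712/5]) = [ - 656, - 458.58, - 416,-371,-631/7, - 56,  87/5,85/3,932/19, 568/11,712/5,630, 666,787, 884]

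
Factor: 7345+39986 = 47331 = 3^3*1753^1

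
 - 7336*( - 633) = 4643688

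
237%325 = 237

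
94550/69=1370 + 20/69 = 1370.29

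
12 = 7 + 5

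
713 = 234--479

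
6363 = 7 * 909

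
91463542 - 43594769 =47868773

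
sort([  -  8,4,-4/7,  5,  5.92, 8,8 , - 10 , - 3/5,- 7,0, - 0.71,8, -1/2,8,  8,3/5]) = [-10,-8, -7, - 0.71,-3/5 , -4/7,- 1/2,0, 3/5, 4 , 5,5.92,8,8,8, 8 , 8]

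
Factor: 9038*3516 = 31777608 = 2^3*3^1*293^1*4519^1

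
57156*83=4743948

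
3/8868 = 1/2956 = 0.00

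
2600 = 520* 5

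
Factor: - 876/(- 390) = 146/65 = 2^1*5^( - 1 )*13^( - 1) * 73^1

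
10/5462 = 5/2731 = 0.00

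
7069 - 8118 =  -1049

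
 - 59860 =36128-95988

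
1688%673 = 342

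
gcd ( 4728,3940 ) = 788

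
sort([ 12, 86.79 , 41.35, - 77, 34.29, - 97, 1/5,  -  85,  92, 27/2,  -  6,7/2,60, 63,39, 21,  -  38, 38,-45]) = [ - 97, - 85, - 77,-45 , -38,-6,1/5, 7/2,  12,27/2, 21, 34.29,38,39, 41.35, 60,  63, 86.79,92]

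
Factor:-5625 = -3^2*5^4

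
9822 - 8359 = 1463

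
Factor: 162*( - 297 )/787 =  - 2^1*3^7*11^1*787^( - 1) = -48114/787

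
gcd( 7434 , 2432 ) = 2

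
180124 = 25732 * 7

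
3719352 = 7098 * 524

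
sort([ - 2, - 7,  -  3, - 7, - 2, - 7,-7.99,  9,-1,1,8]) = [ - 7.99,  -  7, - 7, - 7,  -  3 , - 2,  -  2, - 1,1,8, 9 ] 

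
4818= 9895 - 5077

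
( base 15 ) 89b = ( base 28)2de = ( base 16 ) 79a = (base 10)1946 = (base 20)4h6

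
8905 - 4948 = 3957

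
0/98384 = 0= 0.00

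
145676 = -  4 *( - 36419 ) 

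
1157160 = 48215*24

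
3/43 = 3/43=0.07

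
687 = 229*3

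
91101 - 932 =90169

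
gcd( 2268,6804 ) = 2268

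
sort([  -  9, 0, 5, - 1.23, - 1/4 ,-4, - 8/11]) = [ - 9, - 4, - 1.23,- 8/11, -1/4,0, 5] 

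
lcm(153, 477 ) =8109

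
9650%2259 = 614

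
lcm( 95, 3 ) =285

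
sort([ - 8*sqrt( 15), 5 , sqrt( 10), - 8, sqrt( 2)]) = [ - 8*sqrt(15 ), - 8, sqrt(2 ),sqrt( 10 ), 5] 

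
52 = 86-34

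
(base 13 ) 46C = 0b1011111110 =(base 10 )766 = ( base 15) 361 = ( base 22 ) 1CI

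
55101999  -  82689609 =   -  27587610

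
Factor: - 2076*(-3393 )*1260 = 2^4*3^5  *5^1*7^1*13^1*29^1 * 173^1 = 8875273680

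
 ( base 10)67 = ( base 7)124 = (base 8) 103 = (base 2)1000011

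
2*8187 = 16374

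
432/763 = 432/763 =0.57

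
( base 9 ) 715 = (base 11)489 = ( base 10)581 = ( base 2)1001000101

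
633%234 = 165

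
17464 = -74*( - 236 ) 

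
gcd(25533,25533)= 25533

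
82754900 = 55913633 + 26841267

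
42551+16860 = 59411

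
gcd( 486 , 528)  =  6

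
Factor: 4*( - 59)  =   - 2^2*59^1 = - 236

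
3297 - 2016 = 1281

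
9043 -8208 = 835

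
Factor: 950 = 2^1*5^2 * 19^1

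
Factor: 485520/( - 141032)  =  -2^1 * 3^1*5^1*7^1*61^(-1)  =  - 210/61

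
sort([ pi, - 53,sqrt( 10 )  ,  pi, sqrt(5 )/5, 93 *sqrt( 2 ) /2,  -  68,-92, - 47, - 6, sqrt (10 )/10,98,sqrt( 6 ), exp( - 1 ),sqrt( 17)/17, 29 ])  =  [ - 92, - 68,-53,  -  47, - 6,  sqrt( 17 )/17,sqrt(10 )/10  ,  exp( - 1),sqrt( 5 )/5,sqrt( 6),pi,pi,sqrt( 10 ),29,93*sqrt( 2 )/2,98 ] 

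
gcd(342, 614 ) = 2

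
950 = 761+189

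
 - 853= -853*1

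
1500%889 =611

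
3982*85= 338470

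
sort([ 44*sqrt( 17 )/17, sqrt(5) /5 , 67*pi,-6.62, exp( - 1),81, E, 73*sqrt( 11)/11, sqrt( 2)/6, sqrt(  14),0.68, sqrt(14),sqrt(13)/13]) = [ - 6.62, sqrt(2 )/6,sqrt( 13) /13,exp( - 1),sqrt( 5) /5,0.68, E, sqrt( 14) , sqrt(14 ), 44*sqrt(  17)/17 , 73*sqrt( 11 ) /11,81,67*pi]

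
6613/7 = 944 + 5/7   =  944.71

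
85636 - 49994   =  35642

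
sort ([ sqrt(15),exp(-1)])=[ exp( - 1),sqrt(15)]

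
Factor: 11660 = 2^2*5^1*11^1*53^1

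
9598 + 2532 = 12130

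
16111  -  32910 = -16799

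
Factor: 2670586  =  2^1*37^1*151^1 * 239^1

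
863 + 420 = 1283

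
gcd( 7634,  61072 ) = 7634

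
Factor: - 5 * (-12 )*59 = 3540 = 2^2 * 3^1*5^1*59^1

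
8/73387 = 8/73387 = 0.00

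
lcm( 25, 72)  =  1800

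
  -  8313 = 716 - 9029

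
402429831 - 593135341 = - 190705510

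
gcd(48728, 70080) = 8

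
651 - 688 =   -  37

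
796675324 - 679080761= 117594563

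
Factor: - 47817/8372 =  - 2^( - 2)*3^3*11^1*13^(-1)=- 297/52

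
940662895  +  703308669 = 1643971564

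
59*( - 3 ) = -177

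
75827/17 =75827/17 = 4460.41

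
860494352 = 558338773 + 302155579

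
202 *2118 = 427836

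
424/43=424/43 = 9.86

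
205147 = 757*271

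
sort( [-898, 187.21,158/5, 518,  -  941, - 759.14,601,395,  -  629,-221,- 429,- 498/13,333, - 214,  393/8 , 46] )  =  [ - 941, - 898,  -  759.14, - 629 , - 429,  -  221,  -  214, - 498/13,  158/5,  46, 393/8, 187.21 , 333, 395,518,  601]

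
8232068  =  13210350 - 4978282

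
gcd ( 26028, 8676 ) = 8676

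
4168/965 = 4  +  308/965 = 4.32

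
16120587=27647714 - 11527127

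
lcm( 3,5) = 15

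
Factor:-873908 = - 2^2*7^1*23^2*59^1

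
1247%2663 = 1247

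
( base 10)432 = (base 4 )12300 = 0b110110000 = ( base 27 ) g0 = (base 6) 2000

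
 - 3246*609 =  - 1976814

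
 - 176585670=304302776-480888446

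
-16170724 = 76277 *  ( - 212 )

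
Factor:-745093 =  - 17^1*41^1*1069^1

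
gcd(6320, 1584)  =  16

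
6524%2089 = 257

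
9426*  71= 669246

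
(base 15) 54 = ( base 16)4F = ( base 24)37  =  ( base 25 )34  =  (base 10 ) 79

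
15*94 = 1410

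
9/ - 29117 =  -1 + 29108/29117= - 0.00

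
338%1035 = 338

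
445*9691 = 4312495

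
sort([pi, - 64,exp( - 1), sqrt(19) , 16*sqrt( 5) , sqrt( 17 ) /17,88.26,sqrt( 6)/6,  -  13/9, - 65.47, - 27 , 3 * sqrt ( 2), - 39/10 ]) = [ - 65.47,-64, - 27, - 39/10,-13/9,sqrt(17)/17,exp ( - 1),sqrt( 6 ) /6,  pi,3*sqrt(2),sqrt( 19 ),  16*sqrt( 5), 88.26] 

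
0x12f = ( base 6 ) 1223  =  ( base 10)303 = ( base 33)96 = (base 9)366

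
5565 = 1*5565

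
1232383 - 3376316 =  - 2143933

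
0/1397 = 0 = 0.00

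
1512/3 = 504= 504.00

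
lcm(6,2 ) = 6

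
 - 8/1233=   -  8/1233 = - 0.01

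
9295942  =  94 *98893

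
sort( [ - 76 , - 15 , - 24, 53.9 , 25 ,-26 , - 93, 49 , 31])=[ - 93, - 76, - 26 , - 24, - 15,25,  31,49,  53.9]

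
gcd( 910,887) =1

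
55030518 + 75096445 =130126963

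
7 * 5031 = 35217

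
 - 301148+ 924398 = 623250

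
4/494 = 2/247 = 0.01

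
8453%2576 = 725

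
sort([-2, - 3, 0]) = [ -3 ,-2, 0 ] 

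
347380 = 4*86845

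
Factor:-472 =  - 2^3 * 59^1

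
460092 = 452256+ 7836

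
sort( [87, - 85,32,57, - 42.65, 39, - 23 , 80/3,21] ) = [ - 85, - 42.65, - 23, 21,80/3,32, 39,57,87]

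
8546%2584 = 794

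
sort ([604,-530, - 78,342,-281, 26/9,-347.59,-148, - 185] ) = [- 530,-347.59, - 281, - 185, - 148,-78, 26/9 , 342, 604] 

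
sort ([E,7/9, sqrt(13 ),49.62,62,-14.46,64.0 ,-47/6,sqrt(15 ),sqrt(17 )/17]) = [ - 14.46, - 47/6, sqrt(17 ) /17,7/9,  E, sqrt( 13),sqrt( 15),49.62,62,  64.0 ]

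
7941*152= 1207032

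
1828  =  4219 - 2391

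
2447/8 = 305 +7/8 = 305.88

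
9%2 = 1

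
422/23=422/23= 18.35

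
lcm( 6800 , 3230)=129200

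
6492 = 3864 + 2628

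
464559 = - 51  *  (- 9109)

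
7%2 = 1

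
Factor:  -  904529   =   - 59^1*15331^1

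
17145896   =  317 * 54088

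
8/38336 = 1/4792  =  0.00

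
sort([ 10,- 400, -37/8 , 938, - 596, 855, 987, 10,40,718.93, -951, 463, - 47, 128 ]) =[ - 951,-596, - 400  , - 47, - 37/8, 10, 10,40, 128, 463,718.93,  855,938, 987] 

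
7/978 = 7/978 = 0.01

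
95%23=3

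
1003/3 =334 + 1/3=334.33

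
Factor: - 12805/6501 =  - 3^(-1)  *  5^1*11^(-1)*13^1 = - 65/33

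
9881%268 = 233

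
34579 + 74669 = 109248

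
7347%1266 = 1017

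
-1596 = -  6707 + 5111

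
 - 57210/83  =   - 690 + 60/83 = -  689.28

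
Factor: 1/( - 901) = -17^(-1 )*53^(-1)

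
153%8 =1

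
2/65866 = 1/32933 =0.00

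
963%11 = 6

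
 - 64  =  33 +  - 97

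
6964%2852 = 1260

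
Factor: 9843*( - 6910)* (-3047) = 207242101110 = 2^1*  3^1*5^1*11^1*17^1 * 193^1*277^1 * 691^1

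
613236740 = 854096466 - 240859726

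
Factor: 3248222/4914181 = 2^1 * 83^(-1)*59207^( - 1 )* 1624111^1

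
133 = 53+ 80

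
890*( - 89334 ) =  - 79507260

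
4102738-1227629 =2875109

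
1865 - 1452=413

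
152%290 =152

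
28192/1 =28192 = 28192.00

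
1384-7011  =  -5627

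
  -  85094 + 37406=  - 47688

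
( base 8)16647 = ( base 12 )4487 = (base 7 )31063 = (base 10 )7591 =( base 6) 55051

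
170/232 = 85/116 = 0.73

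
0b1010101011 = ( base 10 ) 683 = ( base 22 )191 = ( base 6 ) 3055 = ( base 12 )48b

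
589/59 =589/59 = 9.98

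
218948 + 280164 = 499112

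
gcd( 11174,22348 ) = 11174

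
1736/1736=1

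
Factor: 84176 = 2^4*5261^1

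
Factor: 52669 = 31^1 * 1699^1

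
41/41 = 1 = 1.00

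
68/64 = 1 + 1/16 = 1.06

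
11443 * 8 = 91544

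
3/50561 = 3/50561 = 0.00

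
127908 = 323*396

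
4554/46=99 = 99.00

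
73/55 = 1 + 18/55 = 1.33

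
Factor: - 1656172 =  - 2^2*  7^1*59149^1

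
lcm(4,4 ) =4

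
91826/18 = 5101 + 4/9= 5101.44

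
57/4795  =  57/4795 = 0.01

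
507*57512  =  29158584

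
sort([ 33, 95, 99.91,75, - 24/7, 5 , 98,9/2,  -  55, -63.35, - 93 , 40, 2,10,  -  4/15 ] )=[  -  93,  -  63.35,  -  55, - 24/7, - 4/15,  2,9/2, 5,10,33,40,75 , 95, 98,99.91]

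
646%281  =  84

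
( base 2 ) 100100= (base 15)26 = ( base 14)28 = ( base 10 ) 36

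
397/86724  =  397/86724 = 0.00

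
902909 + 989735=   1892644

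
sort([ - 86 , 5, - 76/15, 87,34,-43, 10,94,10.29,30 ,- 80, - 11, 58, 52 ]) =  [- 86, - 80,-43,-11, - 76/15,5,10,10.29, 30,34,52, 58,87,94 ] 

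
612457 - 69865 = 542592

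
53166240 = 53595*992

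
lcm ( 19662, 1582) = 137634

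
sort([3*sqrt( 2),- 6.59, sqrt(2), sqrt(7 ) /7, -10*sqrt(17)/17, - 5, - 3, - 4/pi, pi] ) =[ - 6.59,-5, - 3, - 10*sqrt( 17 )/17, - 4/pi , sqrt(7) /7 , sqrt(2) , pi, 3*sqrt(2) ]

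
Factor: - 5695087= - 101^1*113^1 * 499^1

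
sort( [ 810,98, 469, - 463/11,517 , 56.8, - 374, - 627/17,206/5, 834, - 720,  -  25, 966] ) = [ - 720, -374, - 463/11,-627/17,-25, 206/5, 56.8, 98, 469,517,  810,  834, 966] 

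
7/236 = 7/236 = 0.03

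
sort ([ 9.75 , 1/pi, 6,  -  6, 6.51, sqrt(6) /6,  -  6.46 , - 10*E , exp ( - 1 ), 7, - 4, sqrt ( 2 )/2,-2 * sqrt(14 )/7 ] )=[-10*E,-6.46,-6 , -4, - 2*sqrt(14)/7,1/pi,exp(-1),sqrt(6)/6, sqrt(2 )/2,6, 6.51 , 7,9.75] 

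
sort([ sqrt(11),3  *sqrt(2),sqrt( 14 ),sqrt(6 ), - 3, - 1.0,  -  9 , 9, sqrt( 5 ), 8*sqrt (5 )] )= [ - 9 , - 3,-1.0,sqrt ( 5),sqrt( 6),sqrt(11), sqrt(14), 3*sqrt(2 ),9,8*sqrt(5 ) ] 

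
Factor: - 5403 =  - 3^1* 1801^1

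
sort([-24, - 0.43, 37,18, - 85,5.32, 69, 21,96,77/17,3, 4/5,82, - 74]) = [  -  85, - 74, - 24, - 0.43, 4/5, 3 , 77/17 , 5.32, 18, 21,  37, 69,82,96 ] 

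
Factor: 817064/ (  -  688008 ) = - 3^(  -  1)*263^( -1 ) * 937^1 =- 937/789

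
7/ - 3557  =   - 7/3557=- 0.00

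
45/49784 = 45/49784 = 0.00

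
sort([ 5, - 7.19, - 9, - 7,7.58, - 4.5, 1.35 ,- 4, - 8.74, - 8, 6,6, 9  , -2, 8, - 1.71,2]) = [ - 9, - 8.74 , - 8, - 7.19,-7, - 4.5, - 4, - 2, - 1.71 , 1.35,  2,5, 6 , 6,  7.58,8, 9] 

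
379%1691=379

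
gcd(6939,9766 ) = 257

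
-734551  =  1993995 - 2728546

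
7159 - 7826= - 667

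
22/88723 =22/88723 = 0.00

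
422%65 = 32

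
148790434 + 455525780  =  604316214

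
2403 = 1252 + 1151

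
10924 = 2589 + 8335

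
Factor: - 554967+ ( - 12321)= -2^3 * 3^2*7879^1 = - 567288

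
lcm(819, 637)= 5733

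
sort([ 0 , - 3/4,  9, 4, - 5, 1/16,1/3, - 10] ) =[ - 10, - 5, - 3/4,0,1/16,  1/3,4, 9]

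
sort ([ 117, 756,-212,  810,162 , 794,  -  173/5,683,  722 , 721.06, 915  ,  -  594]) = [ - 594,-212, - 173/5, 117, 162 , 683,721.06, 722,  756, 794, 810, 915 ] 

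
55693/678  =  55693/678 = 82.14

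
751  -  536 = 215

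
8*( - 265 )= - 2120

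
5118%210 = 78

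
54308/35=1551 + 23/35 = 1551.66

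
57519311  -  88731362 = - 31212051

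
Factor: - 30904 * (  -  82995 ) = 2^3*3^1*5^1*11^1* 503^1*3863^1= 2564877480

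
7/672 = 1/96 = 0.01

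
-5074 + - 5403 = -10477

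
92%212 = 92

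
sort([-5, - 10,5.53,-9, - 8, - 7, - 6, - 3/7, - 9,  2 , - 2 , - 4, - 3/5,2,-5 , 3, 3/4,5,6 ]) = [ - 10, - 9,- 9, - 8,- 7,-6, - 5,- 5 , - 4,- 2 ,  -  3/5,-3/7,3/4,2,2 , 3,5,5.53,6]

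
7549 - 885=6664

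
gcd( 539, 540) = 1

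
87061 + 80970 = 168031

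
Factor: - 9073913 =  - 9073913^1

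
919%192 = 151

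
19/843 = 19/843 = 0.02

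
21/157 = 21/157 = 0.13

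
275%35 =30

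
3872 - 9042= - 5170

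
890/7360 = 89/736 = 0.12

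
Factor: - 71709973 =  - 2417^1*29669^1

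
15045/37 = 15045/37 = 406.62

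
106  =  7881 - 7775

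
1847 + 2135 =3982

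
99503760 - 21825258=77678502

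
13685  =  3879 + 9806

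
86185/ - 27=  - 86185/27 = - 3192.04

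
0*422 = 0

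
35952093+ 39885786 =75837879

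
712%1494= 712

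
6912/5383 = 1 +1529/5383 = 1.28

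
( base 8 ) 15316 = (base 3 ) 100102011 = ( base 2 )1101011001110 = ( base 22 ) E3K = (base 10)6862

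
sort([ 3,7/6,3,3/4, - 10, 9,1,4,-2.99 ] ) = [ - 10, - 2.99,3/4,1,7/6,3, 3,4,9] 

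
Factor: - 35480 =  -  2^3*5^1*887^1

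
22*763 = 16786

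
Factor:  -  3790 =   -  2^1 * 5^1*379^1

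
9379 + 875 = 10254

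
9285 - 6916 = 2369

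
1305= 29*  45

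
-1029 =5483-6512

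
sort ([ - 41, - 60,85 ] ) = [ - 60,  -  41, 85] 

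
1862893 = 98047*19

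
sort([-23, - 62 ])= [-62, - 23 ] 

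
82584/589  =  140+4/19=140.21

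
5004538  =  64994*77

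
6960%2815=1330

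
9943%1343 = 542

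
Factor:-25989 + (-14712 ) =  - 3^1*13567^1 = - 40701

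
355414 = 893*398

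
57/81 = 19/27 = 0.70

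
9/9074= 9/9074 = 0.00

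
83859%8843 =4272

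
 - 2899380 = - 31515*92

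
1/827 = 1/827 = 0.00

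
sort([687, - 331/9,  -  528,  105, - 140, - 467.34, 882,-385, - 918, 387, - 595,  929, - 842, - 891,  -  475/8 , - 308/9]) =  [ - 918, - 891,-842, - 595, - 528, - 467.34, - 385 ,-140, - 475/8,  -  331/9, - 308/9,105, 387,  687, 882,929]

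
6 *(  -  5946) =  - 35676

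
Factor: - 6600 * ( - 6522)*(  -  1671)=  - 71928529200 = -2^4*3^3*5^2*11^1 *557^1*1087^1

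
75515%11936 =3899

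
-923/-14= 923/14 = 65.93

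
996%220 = 116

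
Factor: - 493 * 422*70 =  - 14563220 = -2^2*5^1*7^1*17^1*  29^1*211^1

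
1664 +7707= 9371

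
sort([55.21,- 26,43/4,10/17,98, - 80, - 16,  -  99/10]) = [  -  80 , - 26, - 16, - 99/10, 10/17,43/4,  55.21,  98 ]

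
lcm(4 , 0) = 0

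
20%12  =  8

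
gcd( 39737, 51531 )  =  1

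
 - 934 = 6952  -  7886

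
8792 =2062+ 6730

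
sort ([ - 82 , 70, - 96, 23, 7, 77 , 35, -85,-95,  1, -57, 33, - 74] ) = [ - 96, -95, - 85, - 82 , - 74,  -  57,1, 7, 23, 33, 35,70  ,  77]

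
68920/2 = 34460 = 34460.00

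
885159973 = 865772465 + 19387508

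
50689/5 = 50689/5  =  10137.80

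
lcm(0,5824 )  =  0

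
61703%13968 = 5831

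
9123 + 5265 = 14388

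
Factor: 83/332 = 2^( - 2) =1/4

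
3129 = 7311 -4182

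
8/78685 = 8/78685 = 0.00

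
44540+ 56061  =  100601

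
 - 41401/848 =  - 41401/848 = - 48.82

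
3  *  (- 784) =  - 2352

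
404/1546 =202/773= 0.26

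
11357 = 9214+2143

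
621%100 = 21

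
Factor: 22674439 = 2459^1 * 9221^1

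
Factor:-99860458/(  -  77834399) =2^1*6211^1*8039^1*77834399^ ( - 1 ) 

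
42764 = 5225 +37539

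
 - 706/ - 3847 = 706/3847 = 0.18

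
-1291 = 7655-8946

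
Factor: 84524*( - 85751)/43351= -2^2*7^ ( - 1) * 17^1 * 113^1*563^(-1)*85751^1 = - 658910684/3941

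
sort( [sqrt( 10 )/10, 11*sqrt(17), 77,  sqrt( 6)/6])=[sqrt( 10)/10,sqrt(6 ) /6 , 11*sqrt( 17), 77 ]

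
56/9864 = 7/1233=0.01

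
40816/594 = 68 + 212/297= 68.71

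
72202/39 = 1851  +  1/3 =1851.33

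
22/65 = 22/65 = 0.34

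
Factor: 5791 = 5791^1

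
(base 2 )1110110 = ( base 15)7d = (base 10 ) 118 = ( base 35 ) 3d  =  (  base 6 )314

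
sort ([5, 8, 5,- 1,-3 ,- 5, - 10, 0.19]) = [  -  10,-5,- 3, - 1,0.19, 5,5, 8 ] 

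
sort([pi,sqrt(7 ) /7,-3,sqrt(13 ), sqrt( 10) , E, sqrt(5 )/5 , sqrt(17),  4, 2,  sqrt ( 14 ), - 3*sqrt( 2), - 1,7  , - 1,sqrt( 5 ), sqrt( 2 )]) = [ - 3*sqrt( 2), - 3 , - 1 , - 1 , sqrt( 7 ) /7, sqrt( 5) /5,sqrt( 2),2 , sqrt( 5),E, pi,sqrt( 10 ),sqrt( 13 ), sqrt ( 14 ), 4,sqrt( 17 ),7]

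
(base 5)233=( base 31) 26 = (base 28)2c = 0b1000100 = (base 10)68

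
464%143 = 35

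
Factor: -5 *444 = -2220 = - 2^2  *  3^1*5^1*37^1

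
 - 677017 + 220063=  - 456954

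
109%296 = 109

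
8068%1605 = 43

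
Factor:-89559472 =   -  2^4 * 5597467^1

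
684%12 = 0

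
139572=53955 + 85617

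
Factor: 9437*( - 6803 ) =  - 64199911 = - 6803^1 * 9437^1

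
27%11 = 5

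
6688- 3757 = 2931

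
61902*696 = 43083792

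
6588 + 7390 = 13978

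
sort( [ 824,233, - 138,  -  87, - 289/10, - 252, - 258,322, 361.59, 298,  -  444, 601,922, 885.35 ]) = [ - 444,-258, - 252, - 138,  -  87, - 289/10, 233, 298,322, 361.59, 601,824, 885.35, 922] 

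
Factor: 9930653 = 367^1*27059^1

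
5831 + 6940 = 12771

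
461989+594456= 1056445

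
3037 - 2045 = 992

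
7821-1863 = 5958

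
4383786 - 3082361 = 1301425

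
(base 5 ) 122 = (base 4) 211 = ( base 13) 2B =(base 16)25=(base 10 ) 37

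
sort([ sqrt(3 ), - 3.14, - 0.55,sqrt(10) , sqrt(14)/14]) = [ - 3.14 , - 0.55,sqrt(14)/14 , sqrt(3) , sqrt ( 10)] 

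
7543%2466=145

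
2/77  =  2/77 = 0.03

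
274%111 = 52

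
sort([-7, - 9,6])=[ - 9, - 7,6]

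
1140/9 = 126 + 2/3 = 126.67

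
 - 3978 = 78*( - 51)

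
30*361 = 10830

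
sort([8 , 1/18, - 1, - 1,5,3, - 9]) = [  -  9, - 1, - 1,1/18,3,5,8 ] 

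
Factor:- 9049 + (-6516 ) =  - 5^1*11^1*283^1 = - 15565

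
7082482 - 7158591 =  - 76109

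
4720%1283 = 871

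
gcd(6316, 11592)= 4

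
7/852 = 7/852 = 0.01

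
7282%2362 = 196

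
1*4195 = 4195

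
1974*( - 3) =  - 5922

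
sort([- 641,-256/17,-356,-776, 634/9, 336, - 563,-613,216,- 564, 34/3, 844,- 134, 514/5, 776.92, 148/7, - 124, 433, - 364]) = [ - 776, - 641,-613, - 564,  -  563, - 364, - 356, - 134,  -  124, - 256/17,34/3,  148/7,634/9, 514/5, 216, 336, 433,776.92, 844 ]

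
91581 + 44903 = 136484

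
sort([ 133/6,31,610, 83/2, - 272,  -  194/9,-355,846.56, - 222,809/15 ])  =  [  -  355,-272, - 222, - 194/9,  133/6,31,83/2,  809/15,610,846.56]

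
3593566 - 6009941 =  - 2416375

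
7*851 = 5957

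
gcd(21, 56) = 7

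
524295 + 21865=546160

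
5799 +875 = 6674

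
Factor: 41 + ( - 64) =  - 23=- 23^1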